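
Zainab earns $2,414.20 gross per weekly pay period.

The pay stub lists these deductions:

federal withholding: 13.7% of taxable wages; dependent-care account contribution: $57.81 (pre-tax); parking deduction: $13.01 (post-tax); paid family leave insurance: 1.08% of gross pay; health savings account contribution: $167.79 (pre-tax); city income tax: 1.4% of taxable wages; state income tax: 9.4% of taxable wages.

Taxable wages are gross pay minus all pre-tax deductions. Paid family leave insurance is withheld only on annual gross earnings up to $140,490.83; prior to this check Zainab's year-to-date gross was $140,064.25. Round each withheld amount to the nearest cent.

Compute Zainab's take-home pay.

$1,634.77

Dependent-care account contribution: $57.81
Health savings account contribution: $167.79
Pre-tax total = $57.81 + $167.79 = $225.60
Taxable wages = $2,414.20 − $225.60 = $2,188.60
Federal withholding: $2,188.60 × 0.137 = $299.84
State income tax: $2,188.60 × 0.094 = $205.73
City income tax: $2,188.60 × 0.014 = $30.64
Paid family leave insurance: only $140,490.83 − $140,064.25 = $426.58 of this check is subject → $426.58 × 0.0108 = $4.61
Parking deduction: $13.01
Total deductions = $57.81 + $167.79 + $299.84 + $205.73 + $30.64 + $4.61 + $13.01 = $779.43
Net pay = $2,414.20 − $779.43 = $1,634.77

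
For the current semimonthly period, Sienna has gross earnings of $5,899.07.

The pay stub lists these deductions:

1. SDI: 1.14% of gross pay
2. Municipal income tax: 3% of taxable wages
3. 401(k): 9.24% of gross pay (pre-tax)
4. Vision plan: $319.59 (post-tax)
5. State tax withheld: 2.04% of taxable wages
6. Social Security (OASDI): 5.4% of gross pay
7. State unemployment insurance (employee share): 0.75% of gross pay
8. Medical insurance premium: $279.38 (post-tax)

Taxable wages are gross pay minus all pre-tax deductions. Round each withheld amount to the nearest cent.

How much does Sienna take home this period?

$4,055.15

401(k): $5,899.07 × 0.0924 = $545.07
Taxable wages = $5,899.07 − $545.07 = $5,354.00
State tax withheld: $5,354.00 × 0.0204 = $109.22
Municipal income tax: $5,354.00 × 0.03 = $160.62
Social Security (OASDI): $5,899.07 × 0.054 = $318.55
State unemployment insurance (employee share): $5,899.07 × 0.0075 = $44.24
SDI: $5,899.07 × 0.0114 = $67.25
Vision plan: $319.59
Medical insurance premium: $279.38
Total deductions = $545.07 + $109.22 + $160.62 + $318.55 + $44.24 + $67.25 + $319.59 + $279.38 = $1,843.92
Net pay = $5,899.07 − $1,843.92 = $4,055.15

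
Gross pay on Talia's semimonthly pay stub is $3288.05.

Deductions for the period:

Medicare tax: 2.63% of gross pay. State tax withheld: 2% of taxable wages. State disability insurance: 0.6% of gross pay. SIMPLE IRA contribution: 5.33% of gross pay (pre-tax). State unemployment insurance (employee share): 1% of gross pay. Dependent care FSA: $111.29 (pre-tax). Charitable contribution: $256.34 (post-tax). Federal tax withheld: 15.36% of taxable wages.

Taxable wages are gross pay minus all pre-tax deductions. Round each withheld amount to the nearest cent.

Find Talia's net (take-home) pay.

$2085.02

SIMPLE IRA contribution: $3288.05 × 0.0533 = $175.25
Dependent care FSA: $111.29
Pre-tax total = $175.25 + $111.29 = $286.54
Taxable wages = $3288.05 − $286.54 = $3001.51
State tax withheld: $3001.51 × 0.02 = $60.03
Federal tax withheld: $3001.51 × 0.1536 = $461.03
State unemployment insurance (employee share): $3288.05 × 0.01 = $32.88
State disability insurance: $3288.05 × 0.006 = $19.73
Medicare tax: $3288.05 × 0.0263 = $86.48
Charitable contribution: $256.34
Total deductions = $175.25 + $111.29 + $60.03 + $461.03 + $32.88 + $19.73 + $86.48 + $256.34 = $1203.03
Net pay = $3288.05 − $1203.03 = $2085.02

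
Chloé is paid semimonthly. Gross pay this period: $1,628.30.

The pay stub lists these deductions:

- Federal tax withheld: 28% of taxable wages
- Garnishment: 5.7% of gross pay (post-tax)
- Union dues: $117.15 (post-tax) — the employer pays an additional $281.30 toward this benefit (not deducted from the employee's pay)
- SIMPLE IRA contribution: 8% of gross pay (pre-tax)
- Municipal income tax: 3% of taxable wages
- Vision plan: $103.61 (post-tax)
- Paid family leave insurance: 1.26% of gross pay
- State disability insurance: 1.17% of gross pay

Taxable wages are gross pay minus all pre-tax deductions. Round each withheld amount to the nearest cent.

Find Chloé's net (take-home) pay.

$680.51

SIMPLE IRA contribution: $1,628.30 × 0.08 = $130.26
Taxable wages = $1,628.30 − $130.26 = $1,498.04
Federal tax withheld: $1,498.04 × 0.28 = $419.45
Municipal income tax: $1,498.04 × 0.03 = $44.94
State disability insurance: $1,628.30 × 0.0117 = $19.05
Paid family leave insurance: $1,628.30 × 0.0126 = $20.52
Vision plan: $103.61
Garnishment: $1,628.30 × 0.057 = $92.81
Union dues: $117.15
(Employer's $281.30 toward union dues is not withheld from the employee.)
Total deductions = $130.26 + $419.45 + $44.94 + $19.05 + $20.52 + $103.61 + $92.81 + $117.15 = $947.79
Net pay = $1,628.30 − $947.79 = $680.51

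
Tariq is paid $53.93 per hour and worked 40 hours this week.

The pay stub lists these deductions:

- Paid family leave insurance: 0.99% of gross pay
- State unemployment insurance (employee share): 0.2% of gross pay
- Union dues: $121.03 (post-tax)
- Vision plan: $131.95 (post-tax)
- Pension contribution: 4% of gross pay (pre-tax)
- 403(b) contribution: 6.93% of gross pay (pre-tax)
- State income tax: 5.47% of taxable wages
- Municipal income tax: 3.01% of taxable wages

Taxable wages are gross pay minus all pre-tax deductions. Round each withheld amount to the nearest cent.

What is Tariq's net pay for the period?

Gross pay: 40 × $53.93 = $2,157.20
Pension contribution: $2,157.20 × 0.04 = $86.29
403(b) contribution: $2,157.20 × 0.0693 = $149.49
Pre-tax total = $86.29 + $149.49 = $235.78
Taxable wages = $2,157.20 − $235.78 = $1,921.42
State income tax: $1,921.42 × 0.0547 = $105.10
Municipal income tax: $1,921.42 × 0.0301 = $57.83
Paid family leave insurance: $2,157.20 × 0.0099 = $21.36
State unemployment insurance (employee share): $2,157.20 × 0.002 = $4.31
Vision plan: $131.95
Union dues: $121.03
Total deductions = $86.29 + $149.49 + $105.10 + $57.83 + $21.36 + $4.31 + $131.95 + $121.03 = $677.36
Net pay = $2,157.20 − $677.36 = $1,479.84

$1,479.84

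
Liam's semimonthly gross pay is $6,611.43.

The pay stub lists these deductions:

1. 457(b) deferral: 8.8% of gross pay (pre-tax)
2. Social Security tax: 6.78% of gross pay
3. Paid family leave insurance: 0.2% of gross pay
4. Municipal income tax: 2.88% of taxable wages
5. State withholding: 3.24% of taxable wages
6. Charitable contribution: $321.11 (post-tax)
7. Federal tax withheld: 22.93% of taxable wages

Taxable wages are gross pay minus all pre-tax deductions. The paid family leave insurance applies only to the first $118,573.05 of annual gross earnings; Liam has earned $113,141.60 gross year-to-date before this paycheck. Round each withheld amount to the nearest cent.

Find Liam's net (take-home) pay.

$3,497.80

457(b) deferral: $6,611.43 × 0.088 = $581.81
Taxable wages = $6,611.43 − $581.81 = $6,029.62
Federal tax withheld: $6,029.62 × 0.2293 = $1,382.59
State withholding: $6,029.62 × 0.0324 = $195.36
Municipal income tax: $6,029.62 × 0.0288 = $173.65
Paid family leave insurance: only $118,573.05 − $113,141.60 = $5,431.45 of this check is subject → $5,431.45 × 0.002 = $10.86
Social Security tax: $6,611.43 × 0.0678 = $448.25
Charitable contribution: $321.11
Total deductions = $581.81 + $1,382.59 + $195.36 + $173.65 + $10.86 + $448.25 + $321.11 = $3,113.63
Net pay = $6,611.43 − $3,113.63 = $3,497.80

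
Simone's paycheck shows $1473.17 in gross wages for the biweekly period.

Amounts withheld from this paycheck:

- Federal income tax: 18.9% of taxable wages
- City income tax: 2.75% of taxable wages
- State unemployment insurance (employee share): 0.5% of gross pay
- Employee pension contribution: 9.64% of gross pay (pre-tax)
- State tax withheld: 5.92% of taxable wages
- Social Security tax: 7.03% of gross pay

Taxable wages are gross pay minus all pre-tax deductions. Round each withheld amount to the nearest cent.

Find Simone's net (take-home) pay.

$853.23

Employee pension contribution: $1473.17 × 0.0964 = $142.01
Taxable wages = $1473.17 − $142.01 = $1331.16
Federal income tax: $1331.16 × 0.189 = $251.59
State tax withheld: $1331.16 × 0.0592 = $78.80
City income tax: $1331.16 × 0.0275 = $36.61
Social Security tax: $1473.17 × 0.0703 = $103.56
State unemployment insurance (employee share): $1473.17 × 0.005 = $7.37
Total deductions = $142.01 + $251.59 + $78.80 + $36.61 + $103.56 + $7.37 = $619.94
Net pay = $1473.17 − $619.94 = $853.23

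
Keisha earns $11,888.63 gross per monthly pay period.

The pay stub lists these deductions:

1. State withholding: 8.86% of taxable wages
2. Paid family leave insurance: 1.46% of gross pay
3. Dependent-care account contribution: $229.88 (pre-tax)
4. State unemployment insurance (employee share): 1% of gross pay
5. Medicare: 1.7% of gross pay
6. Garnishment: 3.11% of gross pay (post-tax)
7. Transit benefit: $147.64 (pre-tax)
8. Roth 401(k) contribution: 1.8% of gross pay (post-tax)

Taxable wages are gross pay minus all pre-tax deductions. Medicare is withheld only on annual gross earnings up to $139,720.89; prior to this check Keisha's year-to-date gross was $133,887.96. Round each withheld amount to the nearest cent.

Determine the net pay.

Transit benefit: $147.64
Dependent-care account contribution: $229.88
Pre-tax total = $147.64 + $229.88 = $377.52
Taxable wages = $11,888.63 − $377.52 = $11,511.11
State withholding: $11,511.11 × 0.0886 = $1,019.88
State unemployment insurance (employee share): $11,888.63 × 0.01 = $118.89
Paid family leave insurance: $11,888.63 × 0.0146 = $173.57
Medicare: only $139,720.89 − $133,887.96 = $5,832.93 of this check is subject → $5,832.93 × 0.017 = $99.16
Garnishment: $11,888.63 × 0.0311 = $369.74
Roth 401(k) contribution: $11,888.63 × 0.018 = $214.00
Total deductions = $147.64 + $229.88 + $1,019.88 + $118.89 + $173.57 + $99.16 + $369.74 + $214.00 = $2,372.76
Net pay = $11,888.63 − $2,372.76 = $9,515.87

$9,515.87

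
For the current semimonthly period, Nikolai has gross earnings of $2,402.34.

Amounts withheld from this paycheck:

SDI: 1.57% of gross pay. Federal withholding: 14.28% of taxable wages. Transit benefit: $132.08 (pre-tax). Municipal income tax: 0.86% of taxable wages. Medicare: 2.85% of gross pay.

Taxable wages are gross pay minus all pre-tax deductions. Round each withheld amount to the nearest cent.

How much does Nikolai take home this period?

$1,820.36

Transit benefit: $132.08
Taxable wages = $2,402.34 − $132.08 = $2,270.26
Federal withholding: $2,270.26 × 0.1428 = $324.19
Municipal income tax: $2,270.26 × 0.0086 = $19.52
Medicare: $2,402.34 × 0.0285 = $68.47
SDI: $2,402.34 × 0.0157 = $37.72
Total deductions = $132.08 + $324.19 + $19.52 + $68.47 + $37.72 = $581.98
Net pay = $2,402.34 − $581.98 = $1,820.36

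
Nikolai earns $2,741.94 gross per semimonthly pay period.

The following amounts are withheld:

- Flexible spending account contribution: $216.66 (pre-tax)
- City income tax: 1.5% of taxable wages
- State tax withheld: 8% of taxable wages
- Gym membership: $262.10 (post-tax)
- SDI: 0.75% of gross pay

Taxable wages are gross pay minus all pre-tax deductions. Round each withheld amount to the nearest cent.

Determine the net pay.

Flexible spending account contribution: $216.66
Taxable wages = $2,741.94 − $216.66 = $2,525.28
State tax withheld: $2,525.28 × 0.08 = $202.02
City income tax: $2,525.28 × 0.015 = $37.88
SDI: $2,741.94 × 0.0075 = $20.56
Gym membership: $262.10
Total deductions = $216.66 + $202.02 + $37.88 + $20.56 + $262.10 = $739.22
Net pay = $2,741.94 − $739.22 = $2,002.72

$2,002.72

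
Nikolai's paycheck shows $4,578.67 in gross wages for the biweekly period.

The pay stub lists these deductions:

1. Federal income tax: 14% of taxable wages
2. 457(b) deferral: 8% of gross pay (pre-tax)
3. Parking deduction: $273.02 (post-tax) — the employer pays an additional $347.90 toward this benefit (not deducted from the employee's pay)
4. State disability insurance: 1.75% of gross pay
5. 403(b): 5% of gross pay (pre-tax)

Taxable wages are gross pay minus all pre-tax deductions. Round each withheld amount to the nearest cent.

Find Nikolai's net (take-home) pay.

$3,072.62

403(b): $4,578.67 × 0.05 = $228.93
457(b) deferral: $4,578.67 × 0.08 = $366.29
Pre-tax total = $228.93 + $366.29 = $595.22
Taxable wages = $4,578.67 − $595.22 = $3,983.45
Federal income tax: $3,983.45 × 0.14 = $557.68
State disability insurance: $4,578.67 × 0.0175 = $80.13
Parking deduction: $273.02
(Employer's $347.90 toward parking deduction is not withheld from the employee.)
Total deductions = $228.93 + $366.29 + $557.68 + $80.13 + $273.02 = $1,506.05
Net pay = $4,578.67 − $1,506.05 = $3,072.62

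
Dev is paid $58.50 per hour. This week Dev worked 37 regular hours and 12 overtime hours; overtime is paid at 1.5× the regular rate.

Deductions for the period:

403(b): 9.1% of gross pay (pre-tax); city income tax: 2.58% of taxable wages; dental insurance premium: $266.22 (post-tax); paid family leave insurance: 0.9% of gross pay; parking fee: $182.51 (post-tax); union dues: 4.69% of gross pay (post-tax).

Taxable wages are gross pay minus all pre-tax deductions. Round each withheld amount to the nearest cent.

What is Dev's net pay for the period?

$2220.66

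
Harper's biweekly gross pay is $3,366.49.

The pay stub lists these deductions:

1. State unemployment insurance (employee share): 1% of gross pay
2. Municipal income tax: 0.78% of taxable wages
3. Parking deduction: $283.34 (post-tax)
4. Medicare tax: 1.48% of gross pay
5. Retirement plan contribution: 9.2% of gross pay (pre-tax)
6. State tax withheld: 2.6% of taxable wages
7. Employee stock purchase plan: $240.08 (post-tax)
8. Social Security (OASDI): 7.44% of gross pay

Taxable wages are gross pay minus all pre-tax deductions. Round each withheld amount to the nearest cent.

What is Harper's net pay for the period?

$2,096.08

Retirement plan contribution: $3,366.49 × 0.092 = $309.72
Taxable wages = $3,366.49 − $309.72 = $3,056.77
Municipal income tax: $3,056.77 × 0.0078 = $23.84
State tax withheld: $3,056.77 × 0.026 = $79.48
Medicare tax: $3,366.49 × 0.0148 = $49.82
State unemployment insurance (employee share): $3,366.49 × 0.01 = $33.66
Social Security (OASDI): $3,366.49 × 0.0744 = $250.47
Parking deduction: $283.34
Employee stock purchase plan: $240.08
Total deductions = $309.72 + $23.84 + $79.48 + $49.82 + $33.66 + $250.47 + $283.34 + $240.08 = $1,270.41
Net pay = $3,366.49 − $1,270.41 = $2,096.08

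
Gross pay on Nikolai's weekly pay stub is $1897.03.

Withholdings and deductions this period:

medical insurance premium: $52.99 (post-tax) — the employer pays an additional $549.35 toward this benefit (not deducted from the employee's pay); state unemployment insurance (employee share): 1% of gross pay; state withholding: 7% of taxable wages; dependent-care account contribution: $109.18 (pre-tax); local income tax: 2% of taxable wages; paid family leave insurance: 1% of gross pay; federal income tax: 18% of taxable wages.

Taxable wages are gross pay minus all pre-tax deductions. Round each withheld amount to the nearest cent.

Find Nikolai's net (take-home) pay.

Dependent-care account contribution: $109.18
Taxable wages = $1897.03 − $109.18 = $1787.85
Federal income tax: $1787.85 × 0.18 = $321.81
Local income tax: $1787.85 × 0.02 = $35.76
State withholding: $1787.85 × 0.07 = $125.15
Paid family leave insurance: $1897.03 × 0.01 = $18.97
State unemployment insurance (employee share): $1897.03 × 0.01 = $18.97
Medical insurance premium: $52.99
(Employer's $549.35 toward medical insurance premium is not withheld from the employee.)
Total deductions = $109.18 + $321.81 + $35.76 + $125.15 + $18.97 + $18.97 + $52.99 = $682.83
Net pay = $1897.03 − $682.83 = $1214.20

$1214.20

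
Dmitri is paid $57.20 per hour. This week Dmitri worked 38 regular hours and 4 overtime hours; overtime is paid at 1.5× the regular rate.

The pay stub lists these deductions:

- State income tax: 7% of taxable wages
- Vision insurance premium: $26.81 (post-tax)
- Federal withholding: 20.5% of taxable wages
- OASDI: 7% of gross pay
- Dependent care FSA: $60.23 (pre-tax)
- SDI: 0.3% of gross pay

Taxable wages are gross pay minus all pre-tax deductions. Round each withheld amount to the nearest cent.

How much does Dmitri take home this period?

$1,570.47

Regular pay: 38 × $57.20 = $2,173.60
Overtime pay: 4 × $57.20 × 1.5 = $343.20
Gross pay = $2,173.60 + $343.20 = $2,516.80
Dependent care FSA: $60.23
Taxable wages = $2,516.80 − $60.23 = $2,456.57
State income tax: $2,456.57 × 0.07 = $171.96
Federal withholding: $2,456.57 × 0.205 = $503.60
SDI: $2,516.80 × 0.003 = $7.55
OASDI: $2,516.80 × 0.07 = $176.18
Vision insurance premium: $26.81
Total deductions = $60.23 + $171.96 + $503.60 + $7.55 + $176.18 + $26.81 = $946.33
Net pay = $2,516.80 − $946.33 = $1,570.47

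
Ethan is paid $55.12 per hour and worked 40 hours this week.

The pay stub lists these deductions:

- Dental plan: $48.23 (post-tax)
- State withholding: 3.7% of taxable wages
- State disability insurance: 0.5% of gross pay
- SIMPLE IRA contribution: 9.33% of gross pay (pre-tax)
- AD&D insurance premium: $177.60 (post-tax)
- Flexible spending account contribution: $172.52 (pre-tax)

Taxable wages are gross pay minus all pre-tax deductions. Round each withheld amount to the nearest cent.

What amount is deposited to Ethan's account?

$1,522.14

Gross pay: 40 × $55.12 = $2,204.80
SIMPLE IRA contribution: $2,204.80 × 0.0933 = $205.71
Flexible spending account contribution: $172.52
Pre-tax total = $205.71 + $172.52 = $378.23
Taxable wages = $2,204.80 − $378.23 = $1,826.57
State withholding: $1,826.57 × 0.037 = $67.58
State disability insurance: $2,204.80 × 0.005 = $11.02
Dental plan: $48.23
AD&D insurance premium: $177.60
Total deductions = $205.71 + $172.52 + $67.58 + $11.02 + $48.23 + $177.60 = $682.66
Net pay = $2,204.80 − $682.66 = $1,522.14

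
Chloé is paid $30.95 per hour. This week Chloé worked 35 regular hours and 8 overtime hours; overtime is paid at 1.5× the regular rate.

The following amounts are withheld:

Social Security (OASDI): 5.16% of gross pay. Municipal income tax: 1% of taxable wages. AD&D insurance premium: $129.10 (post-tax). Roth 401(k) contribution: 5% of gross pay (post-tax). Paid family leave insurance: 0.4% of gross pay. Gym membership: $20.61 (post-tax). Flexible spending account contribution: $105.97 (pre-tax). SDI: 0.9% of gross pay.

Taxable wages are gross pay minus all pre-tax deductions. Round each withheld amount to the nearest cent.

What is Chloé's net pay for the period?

$1,018.78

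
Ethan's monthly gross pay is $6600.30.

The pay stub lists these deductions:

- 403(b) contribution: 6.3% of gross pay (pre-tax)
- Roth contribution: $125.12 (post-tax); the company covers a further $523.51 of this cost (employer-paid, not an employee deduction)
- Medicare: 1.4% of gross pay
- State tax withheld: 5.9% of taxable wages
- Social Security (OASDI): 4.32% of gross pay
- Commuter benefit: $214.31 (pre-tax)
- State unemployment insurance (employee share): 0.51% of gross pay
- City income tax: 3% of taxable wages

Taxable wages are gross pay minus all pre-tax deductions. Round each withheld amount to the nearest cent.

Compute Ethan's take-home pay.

$4902.51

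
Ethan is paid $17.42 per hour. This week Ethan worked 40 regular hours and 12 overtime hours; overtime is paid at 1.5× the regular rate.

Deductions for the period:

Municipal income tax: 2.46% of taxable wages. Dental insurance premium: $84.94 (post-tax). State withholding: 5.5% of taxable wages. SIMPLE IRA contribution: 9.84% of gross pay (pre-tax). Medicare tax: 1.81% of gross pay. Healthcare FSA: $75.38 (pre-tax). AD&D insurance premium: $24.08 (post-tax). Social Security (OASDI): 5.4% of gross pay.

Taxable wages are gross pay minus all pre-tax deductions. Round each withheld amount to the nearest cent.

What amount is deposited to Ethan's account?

Regular pay: 40 × $17.42 = $696.80
Overtime pay: 12 × $17.42 × 1.5 = $313.56
Gross pay = $696.80 + $313.56 = $1,010.36
Healthcare FSA: $75.38
SIMPLE IRA contribution: $1,010.36 × 0.0984 = $99.42
Pre-tax total = $75.38 + $99.42 = $174.80
Taxable wages = $1,010.36 − $174.80 = $835.56
Municipal income tax: $835.56 × 0.0246 = $20.55
State withholding: $835.56 × 0.055 = $45.96
Social Security (OASDI): $1,010.36 × 0.054 = $54.56
Medicare tax: $1,010.36 × 0.0181 = $18.29
AD&D insurance premium: $24.08
Dental insurance premium: $84.94
Total deductions = $75.38 + $99.42 + $20.55 + $45.96 + $54.56 + $18.29 + $24.08 + $84.94 = $423.18
Net pay = $1,010.36 − $423.18 = $587.18

$587.18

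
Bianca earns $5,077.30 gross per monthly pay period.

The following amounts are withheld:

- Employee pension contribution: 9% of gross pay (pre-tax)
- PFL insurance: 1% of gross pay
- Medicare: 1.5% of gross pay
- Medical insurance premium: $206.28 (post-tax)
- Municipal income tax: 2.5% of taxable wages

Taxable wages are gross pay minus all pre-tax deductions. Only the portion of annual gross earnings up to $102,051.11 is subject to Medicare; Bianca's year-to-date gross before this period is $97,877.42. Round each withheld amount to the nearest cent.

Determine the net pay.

Employee pension contribution: $5,077.30 × 0.09 = $456.96
Taxable wages = $5,077.30 − $456.96 = $4,620.34
Municipal income tax: $4,620.34 × 0.025 = $115.51
PFL insurance: $5,077.30 × 0.01 = $50.77
Medicare: only $102,051.11 − $97,877.42 = $4,173.69 of this check is subject → $4,173.69 × 0.015 = $62.61
Medical insurance premium: $206.28
Total deductions = $456.96 + $115.51 + $50.77 + $62.61 + $206.28 = $892.13
Net pay = $5,077.30 − $892.13 = $4,185.17

$4,185.17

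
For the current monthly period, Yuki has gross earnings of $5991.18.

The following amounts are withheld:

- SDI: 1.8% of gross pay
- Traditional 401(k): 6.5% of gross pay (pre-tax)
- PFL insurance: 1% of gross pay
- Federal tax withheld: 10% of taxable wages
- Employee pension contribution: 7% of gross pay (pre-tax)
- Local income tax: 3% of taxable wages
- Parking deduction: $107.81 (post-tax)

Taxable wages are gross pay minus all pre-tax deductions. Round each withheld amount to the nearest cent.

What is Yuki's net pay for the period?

$4233.10

Traditional 401(k): $5991.18 × 0.065 = $389.43
Employee pension contribution: $5991.18 × 0.07 = $419.38
Pre-tax total = $389.43 + $419.38 = $808.81
Taxable wages = $5991.18 − $808.81 = $5182.37
Local income tax: $5182.37 × 0.03 = $155.47
Federal tax withheld: $5182.37 × 0.1 = $518.24
PFL insurance: $5991.18 × 0.01 = $59.91
SDI: $5991.18 × 0.018 = $107.84
Parking deduction: $107.81
Total deductions = $389.43 + $419.38 + $155.47 + $518.24 + $59.91 + $107.84 + $107.81 = $1758.08
Net pay = $5991.18 − $1758.08 = $4233.10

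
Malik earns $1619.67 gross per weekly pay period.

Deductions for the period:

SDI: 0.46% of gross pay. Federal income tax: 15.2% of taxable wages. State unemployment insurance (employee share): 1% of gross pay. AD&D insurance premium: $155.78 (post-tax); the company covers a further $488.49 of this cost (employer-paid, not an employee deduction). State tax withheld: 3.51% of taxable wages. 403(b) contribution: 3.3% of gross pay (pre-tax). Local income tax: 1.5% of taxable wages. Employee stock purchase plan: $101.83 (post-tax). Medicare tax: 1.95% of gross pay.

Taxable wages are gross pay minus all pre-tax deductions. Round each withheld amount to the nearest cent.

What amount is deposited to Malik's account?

$936.85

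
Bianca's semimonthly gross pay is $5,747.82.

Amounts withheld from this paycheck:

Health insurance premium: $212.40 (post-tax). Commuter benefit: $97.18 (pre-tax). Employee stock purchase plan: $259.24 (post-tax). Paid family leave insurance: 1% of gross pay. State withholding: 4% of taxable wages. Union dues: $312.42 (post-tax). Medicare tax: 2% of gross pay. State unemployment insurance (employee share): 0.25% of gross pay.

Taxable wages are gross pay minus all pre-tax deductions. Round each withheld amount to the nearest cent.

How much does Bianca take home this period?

$4,453.74

Commuter benefit: $97.18
Taxable wages = $5,747.82 − $97.18 = $5,650.64
State withholding: $5,650.64 × 0.04 = $226.03
State unemployment insurance (employee share): $5,747.82 × 0.0025 = $14.37
Paid family leave insurance: $5,747.82 × 0.01 = $57.48
Medicare tax: $5,747.82 × 0.02 = $114.96
Health insurance premium: $212.40
Employee stock purchase plan: $259.24
Union dues: $312.42
Total deductions = $97.18 + $226.03 + $14.37 + $57.48 + $114.96 + $212.40 + $259.24 + $312.42 = $1,294.08
Net pay = $5,747.82 − $1,294.08 = $4,453.74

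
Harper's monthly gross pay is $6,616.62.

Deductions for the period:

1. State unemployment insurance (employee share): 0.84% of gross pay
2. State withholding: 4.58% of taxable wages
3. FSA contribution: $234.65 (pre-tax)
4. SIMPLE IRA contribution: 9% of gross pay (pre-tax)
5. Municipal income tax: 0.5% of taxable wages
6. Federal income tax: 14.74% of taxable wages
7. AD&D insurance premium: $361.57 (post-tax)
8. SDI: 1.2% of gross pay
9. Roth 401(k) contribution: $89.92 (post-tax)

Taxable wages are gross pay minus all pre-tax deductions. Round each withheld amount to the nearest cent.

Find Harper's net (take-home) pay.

FSA contribution: $234.65
SIMPLE IRA contribution: $6,616.62 × 0.09 = $595.50
Pre-tax total = $234.65 + $595.50 = $830.15
Taxable wages = $6,616.62 − $830.15 = $5,786.47
Municipal income tax: $5,786.47 × 0.005 = $28.93
Federal income tax: $5,786.47 × 0.1474 = $852.93
State withholding: $5,786.47 × 0.0458 = $265.02
SDI: $6,616.62 × 0.012 = $79.40
State unemployment insurance (employee share): $6,616.62 × 0.0084 = $55.58
Roth 401(k) contribution: $89.92
AD&D insurance premium: $361.57
Total deductions = $234.65 + $595.50 + $28.93 + $852.93 + $265.02 + $79.40 + $55.58 + $89.92 + $361.57 = $2,563.50
Net pay = $6,616.62 − $2,563.50 = $4,053.12

$4,053.12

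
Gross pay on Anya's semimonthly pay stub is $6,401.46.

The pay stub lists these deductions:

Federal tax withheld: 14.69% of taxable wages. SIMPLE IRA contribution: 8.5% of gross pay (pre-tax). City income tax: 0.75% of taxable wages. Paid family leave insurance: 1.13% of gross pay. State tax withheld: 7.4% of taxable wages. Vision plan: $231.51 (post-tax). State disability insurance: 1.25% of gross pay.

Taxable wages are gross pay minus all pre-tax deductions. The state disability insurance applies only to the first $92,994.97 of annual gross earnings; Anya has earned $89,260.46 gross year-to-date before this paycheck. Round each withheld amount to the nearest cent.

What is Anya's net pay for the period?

$4,169.00

SIMPLE IRA contribution: $6,401.46 × 0.085 = $544.12
Taxable wages = $6,401.46 − $544.12 = $5,857.34
Federal tax withheld: $5,857.34 × 0.1469 = $860.44
State tax withheld: $5,857.34 × 0.074 = $433.44
City income tax: $5,857.34 × 0.0075 = $43.93
State disability insurance: only $92,994.97 − $89,260.46 = $3,734.51 of this check is subject → $3,734.51 × 0.0125 = $46.68
Paid family leave insurance: $6,401.46 × 0.0113 = $72.34
Vision plan: $231.51
Total deductions = $544.12 + $860.44 + $433.44 + $43.93 + $46.68 + $72.34 + $231.51 = $2,232.46
Net pay = $6,401.46 − $2,232.46 = $4,169.00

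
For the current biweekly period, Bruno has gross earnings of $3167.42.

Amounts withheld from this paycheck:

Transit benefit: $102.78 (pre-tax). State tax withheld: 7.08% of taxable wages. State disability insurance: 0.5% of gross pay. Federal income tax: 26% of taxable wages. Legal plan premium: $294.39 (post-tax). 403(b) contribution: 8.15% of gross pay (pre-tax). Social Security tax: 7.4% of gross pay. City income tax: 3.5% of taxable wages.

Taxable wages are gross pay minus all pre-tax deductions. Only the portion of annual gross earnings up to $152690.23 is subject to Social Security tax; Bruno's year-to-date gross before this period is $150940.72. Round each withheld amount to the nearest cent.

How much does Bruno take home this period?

$1340.19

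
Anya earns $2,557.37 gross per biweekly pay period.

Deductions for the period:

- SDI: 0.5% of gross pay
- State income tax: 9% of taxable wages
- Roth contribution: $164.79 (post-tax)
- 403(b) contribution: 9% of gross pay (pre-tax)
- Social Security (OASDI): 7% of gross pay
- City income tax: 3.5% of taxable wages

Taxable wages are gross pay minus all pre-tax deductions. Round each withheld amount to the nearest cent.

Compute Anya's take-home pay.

403(b) contribution: $2,557.37 × 0.09 = $230.16
Taxable wages = $2,557.37 − $230.16 = $2,327.21
State income tax: $2,327.21 × 0.09 = $209.45
City income tax: $2,327.21 × 0.035 = $81.45
SDI: $2,557.37 × 0.005 = $12.79
Social Security (OASDI): $2,557.37 × 0.07 = $179.02
Roth contribution: $164.79
Total deductions = $230.16 + $209.45 + $81.45 + $12.79 + $179.02 + $164.79 = $877.66
Net pay = $2,557.37 − $877.66 = $1,679.71

$1,679.71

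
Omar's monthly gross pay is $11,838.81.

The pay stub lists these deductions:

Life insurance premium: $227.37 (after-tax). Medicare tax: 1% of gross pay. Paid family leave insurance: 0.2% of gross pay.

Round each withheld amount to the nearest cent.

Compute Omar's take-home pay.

Paid family leave insurance: $11,838.81 × 0.002 = $23.68
Medicare tax: $11,838.81 × 0.01 = $118.39
Life insurance premium: $227.37
Total deductions = $23.68 + $118.39 + $227.37 = $369.44
Net pay = $11,838.81 − $369.44 = $11,469.37

$11,469.37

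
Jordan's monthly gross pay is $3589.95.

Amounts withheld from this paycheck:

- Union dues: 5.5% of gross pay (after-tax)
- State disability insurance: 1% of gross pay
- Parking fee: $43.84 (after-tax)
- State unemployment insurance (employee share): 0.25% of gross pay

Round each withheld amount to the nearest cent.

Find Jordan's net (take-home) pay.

State unemployment insurance (employee share): $3589.95 × 0.0025 = $8.97
State disability insurance: $3589.95 × 0.01 = $35.90
Parking fee: $43.84
Union dues: $3589.95 × 0.055 = $197.45
Total deductions = $8.97 + $35.90 + $43.84 + $197.45 = $286.16
Net pay = $3589.95 − $286.16 = $3303.79

$3303.79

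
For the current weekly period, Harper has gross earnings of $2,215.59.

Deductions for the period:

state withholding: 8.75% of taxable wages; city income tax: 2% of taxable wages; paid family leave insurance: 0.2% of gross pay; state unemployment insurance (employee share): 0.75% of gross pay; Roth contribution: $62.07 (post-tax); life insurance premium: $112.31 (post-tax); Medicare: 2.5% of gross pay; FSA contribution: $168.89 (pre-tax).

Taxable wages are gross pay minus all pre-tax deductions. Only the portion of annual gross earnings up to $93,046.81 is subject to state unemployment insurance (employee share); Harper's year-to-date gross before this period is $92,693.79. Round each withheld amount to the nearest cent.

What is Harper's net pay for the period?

$1,589.83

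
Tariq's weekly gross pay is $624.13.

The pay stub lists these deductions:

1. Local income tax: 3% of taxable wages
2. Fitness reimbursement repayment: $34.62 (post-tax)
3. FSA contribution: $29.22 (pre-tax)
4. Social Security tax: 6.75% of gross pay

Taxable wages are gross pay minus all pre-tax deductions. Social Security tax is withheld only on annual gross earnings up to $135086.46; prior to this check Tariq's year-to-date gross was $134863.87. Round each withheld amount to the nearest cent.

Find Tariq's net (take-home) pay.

$527.42

FSA contribution: $29.22
Taxable wages = $624.13 − $29.22 = $594.91
Local income tax: $594.91 × 0.03 = $17.85
Social Security tax: only $135086.46 − $134863.87 = $222.59 of this check is subject → $222.59 × 0.0675 = $15.02
Fitness reimbursement repayment: $34.62
Total deductions = $29.22 + $17.85 + $15.02 + $34.62 = $96.71
Net pay = $624.13 − $96.71 = $527.42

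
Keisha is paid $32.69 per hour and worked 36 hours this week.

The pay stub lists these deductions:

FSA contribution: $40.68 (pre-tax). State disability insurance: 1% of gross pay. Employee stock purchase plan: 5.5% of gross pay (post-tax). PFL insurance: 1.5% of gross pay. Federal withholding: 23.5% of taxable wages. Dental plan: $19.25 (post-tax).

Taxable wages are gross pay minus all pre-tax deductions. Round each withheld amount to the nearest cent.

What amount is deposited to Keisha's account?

Gross pay: 36 × $32.69 = $1,176.84
FSA contribution: $40.68
Taxable wages = $1,176.84 − $40.68 = $1,136.16
Federal withholding: $1,136.16 × 0.235 = $267.00
State disability insurance: $1,176.84 × 0.01 = $11.77
PFL insurance: $1,176.84 × 0.015 = $17.65
Dental plan: $19.25
Employee stock purchase plan: $1,176.84 × 0.055 = $64.73
Total deductions = $40.68 + $267.00 + $11.77 + $17.65 + $19.25 + $64.73 = $421.08
Net pay = $1,176.84 − $421.08 = $755.76

$755.76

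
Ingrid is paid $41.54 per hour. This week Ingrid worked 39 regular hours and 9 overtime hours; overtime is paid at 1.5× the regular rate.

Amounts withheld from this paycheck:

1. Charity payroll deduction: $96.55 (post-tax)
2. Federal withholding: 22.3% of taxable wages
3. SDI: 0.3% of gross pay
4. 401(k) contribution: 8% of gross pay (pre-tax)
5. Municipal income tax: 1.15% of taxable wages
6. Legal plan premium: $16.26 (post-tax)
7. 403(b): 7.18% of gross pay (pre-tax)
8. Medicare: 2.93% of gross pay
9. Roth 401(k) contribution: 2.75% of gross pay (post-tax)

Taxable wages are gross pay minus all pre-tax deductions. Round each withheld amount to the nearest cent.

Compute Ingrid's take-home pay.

Regular pay: 39 × $41.54 = $1,620.06
Overtime pay: 9 × $41.54 × 1.5 = $560.79
Gross pay = $1,620.06 + $560.79 = $2,180.85
401(k) contribution: $2,180.85 × 0.08 = $174.47
403(b): $2,180.85 × 0.0718 = $156.59
Pre-tax total = $174.47 + $156.59 = $331.06
Taxable wages = $2,180.85 − $331.06 = $1,849.79
Federal withholding: $1,849.79 × 0.223 = $412.50
Municipal income tax: $1,849.79 × 0.0115 = $21.27
Medicare: $2,180.85 × 0.0293 = $63.90
SDI: $2,180.85 × 0.003 = $6.54
Roth 401(k) contribution: $2,180.85 × 0.0275 = $59.97
Legal plan premium: $16.26
Charity payroll deduction: $96.55
Total deductions = $174.47 + $156.59 + $412.50 + $21.27 + $63.90 + $6.54 + $59.97 + $16.26 + $96.55 = $1,008.05
Net pay = $2,180.85 − $1,008.05 = $1,172.80

$1,172.80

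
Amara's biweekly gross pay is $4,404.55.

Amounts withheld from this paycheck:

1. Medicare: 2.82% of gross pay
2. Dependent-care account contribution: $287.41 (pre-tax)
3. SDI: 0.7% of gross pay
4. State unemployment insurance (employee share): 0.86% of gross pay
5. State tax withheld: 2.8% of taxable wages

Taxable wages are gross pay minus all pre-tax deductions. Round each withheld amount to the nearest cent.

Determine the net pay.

$3,808.94

Dependent-care account contribution: $287.41
Taxable wages = $4,404.55 − $287.41 = $4,117.14
State tax withheld: $4,117.14 × 0.028 = $115.28
SDI: $4,404.55 × 0.007 = $30.83
State unemployment insurance (employee share): $4,404.55 × 0.0086 = $37.88
Medicare: $4,404.55 × 0.0282 = $124.21
Total deductions = $287.41 + $115.28 + $30.83 + $37.88 + $124.21 = $595.61
Net pay = $4,404.55 − $595.61 = $3,808.94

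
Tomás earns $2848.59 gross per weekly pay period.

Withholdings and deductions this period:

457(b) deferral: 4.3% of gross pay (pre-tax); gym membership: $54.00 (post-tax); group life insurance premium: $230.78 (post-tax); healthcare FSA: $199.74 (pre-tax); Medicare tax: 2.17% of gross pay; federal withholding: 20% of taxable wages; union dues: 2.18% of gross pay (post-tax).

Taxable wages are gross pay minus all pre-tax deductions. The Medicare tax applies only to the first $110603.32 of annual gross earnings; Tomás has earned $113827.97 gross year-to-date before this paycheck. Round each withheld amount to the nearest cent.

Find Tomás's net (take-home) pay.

$1674.21

457(b) deferral: $2848.59 × 0.043 = $122.49
Healthcare FSA: $199.74
Pre-tax total = $122.49 + $199.74 = $322.23
Taxable wages = $2848.59 − $322.23 = $2526.36
Federal withholding: $2526.36 × 0.2 = $505.27
Medicare tax: annual cap $110603.32 already reached (YTD $113827.97), so $0.00
Gym membership: $54.00
Group life insurance premium: $230.78
Union dues: $2848.59 × 0.0218 = $62.10
Total deductions = $122.49 + $199.74 + $505.27 + $0.00 + $54.00 + $230.78 + $62.10 = $1174.38
Net pay = $2848.59 − $1174.38 = $1674.21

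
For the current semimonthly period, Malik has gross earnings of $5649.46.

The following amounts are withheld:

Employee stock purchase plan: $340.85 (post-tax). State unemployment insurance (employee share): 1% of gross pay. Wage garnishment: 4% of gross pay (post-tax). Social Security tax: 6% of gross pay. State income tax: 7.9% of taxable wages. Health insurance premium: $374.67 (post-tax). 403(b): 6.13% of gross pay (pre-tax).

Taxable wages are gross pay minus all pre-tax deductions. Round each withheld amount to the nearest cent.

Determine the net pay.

403(b): $5649.46 × 0.0613 = $346.31
Taxable wages = $5649.46 − $346.31 = $5303.15
State income tax: $5303.15 × 0.079 = $418.95
Social Security tax: $5649.46 × 0.06 = $338.97
State unemployment insurance (employee share): $5649.46 × 0.01 = $56.49
Employee stock purchase plan: $340.85
Wage garnishment: $5649.46 × 0.04 = $225.98
Health insurance premium: $374.67
Total deductions = $346.31 + $418.95 + $338.97 + $56.49 + $340.85 + $225.98 + $374.67 = $2102.22
Net pay = $5649.46 − $2102.22 = $3547.24

$3547.24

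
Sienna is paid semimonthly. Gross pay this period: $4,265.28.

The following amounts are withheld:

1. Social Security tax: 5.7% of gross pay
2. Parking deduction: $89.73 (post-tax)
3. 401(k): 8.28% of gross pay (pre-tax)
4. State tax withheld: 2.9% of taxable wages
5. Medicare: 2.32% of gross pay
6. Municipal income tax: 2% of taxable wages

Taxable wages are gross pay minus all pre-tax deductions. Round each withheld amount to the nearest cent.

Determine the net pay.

$3,288.62

401(k): $4,265.28 × 0.0828 = $353.17
Taxable wages = $4,265.28 − $353.17 = $3,912.11
State tax withheld: $3,912.11 × 0.029 = $113.45
Municipal income tax: $3,912.11 × 0.02 = $78.24
Social Security tax: $4,265.28 × 0.057 = $243.12
Medicare: $4,265.28 × 0.0232 = $98.95
Parking deduction: $89.73
Total deductions = $353.17 + $113.45 + $78.24 + $243.12 + $98.95 + $89.73 = $976.66
Net pay = $4,265.28 − $976.66 = $3,288.62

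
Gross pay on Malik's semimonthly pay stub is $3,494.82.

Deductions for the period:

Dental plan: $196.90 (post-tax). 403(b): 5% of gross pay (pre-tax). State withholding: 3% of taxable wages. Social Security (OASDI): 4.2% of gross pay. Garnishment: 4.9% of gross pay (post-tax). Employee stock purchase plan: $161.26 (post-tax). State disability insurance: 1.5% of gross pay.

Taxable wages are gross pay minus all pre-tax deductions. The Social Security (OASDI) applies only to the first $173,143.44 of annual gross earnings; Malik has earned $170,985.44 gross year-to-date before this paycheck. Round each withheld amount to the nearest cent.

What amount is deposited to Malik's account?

403(b): $3,494.82 × 0.05 = $174.74
Taxable wages = $3,494.82 − $174.74 = $3,320.08
State withholding: $3,320.08 × 0.03 = $99.60
State disability insurance: $3,494.82 × 0.015 = $52.42
Social Security (OASDI): only $173,143.44 − $170,985.44 = $2,158.00 of this check is subject → $2,158.00 × 0.042 = $90.64
Dental plan: $196.90
Employee stock purchase plan: $161.26
Garnishment: $3,494.82 × 0.049 = $171.25
Total deductions = $174.74 + $99.60 + $52.42 + $90.64 + $196.90 + $161.26 + $171.25 = $946.81
Net pay = $3,494.82 − $946.81 = $2,548.01

$2,548.01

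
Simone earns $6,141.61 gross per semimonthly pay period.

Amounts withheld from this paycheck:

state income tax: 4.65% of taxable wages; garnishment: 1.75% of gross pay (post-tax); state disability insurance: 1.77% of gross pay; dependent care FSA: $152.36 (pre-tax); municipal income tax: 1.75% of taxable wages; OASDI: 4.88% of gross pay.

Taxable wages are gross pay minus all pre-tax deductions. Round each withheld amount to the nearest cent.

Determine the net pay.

Dependent care FSA: $152.36
Taxable wages = $6,141.61 − $152.36 = $5,989.25
State income tax: $5,989.25 × 0.0465 = $278.50
Municipal income tax: $5,989.25 × 0.0175 = $104.81
State disability insurance: $6,141.61 × 0.0177 = $108.71
OASDI: $6,141.61 × 0.0488 = $299.71
Garnishment: $6,141.61 × 0.0175 = $107.48
Total deductions = $152.36 + $278.50 + $104.81 + $108.71 + $299.71 + $107.48 = $1,051.57
Net pay = $6,141.61 − $1,051.57 = $5,090.04

$5,090.04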